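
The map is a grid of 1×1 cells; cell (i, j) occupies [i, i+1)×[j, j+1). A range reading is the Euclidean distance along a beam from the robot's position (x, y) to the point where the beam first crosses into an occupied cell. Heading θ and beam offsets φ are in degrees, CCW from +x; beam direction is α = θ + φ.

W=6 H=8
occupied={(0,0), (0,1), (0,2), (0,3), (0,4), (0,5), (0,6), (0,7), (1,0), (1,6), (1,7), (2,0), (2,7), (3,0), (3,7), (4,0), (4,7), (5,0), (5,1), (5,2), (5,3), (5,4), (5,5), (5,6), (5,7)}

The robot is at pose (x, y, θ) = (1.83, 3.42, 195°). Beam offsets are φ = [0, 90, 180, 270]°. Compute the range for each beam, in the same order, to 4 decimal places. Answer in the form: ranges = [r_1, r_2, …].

beam 1: φ=0°, α=195°
  d=(-0.9659,-0.2588)  start (1,3)  tX=0.8593 tY=1.6228  stride 1/|dx|=1.0353 1/|dy|=3.8637
    cross x-line → (0,3), t=0.8593 (wall)
  → r_1 = 0.8593
beam 2: φ=90°, α=285°
  d=(0.2588,-0.9659)  start (1,3)  tX=0.6568 tY=0.4348  stride 1/|dx|=3.8637 1/|dy|=1.0353
    cross y-line → (1,2), t=0.4348
    cross x-line → (2,2), t=0.6568
    cross y-line → (2,1), t=1.4701
    cross y-line → (2,0), t=2.5054 (wall)
  → r_2 = 2.5054
beam 3: φ=180°, α=15°
  d=(0.9659,0.2588)  start (1,3)  tX=0.1760 tY=2.2409  stride 1/|dx|=1.0353 1/|dy|=3.8637
    cross x-line → (2,3), t=0.1760
    cross x-line → (3,3), t=1.2113
    cross y-line → (3,4), t=2.2409
    cross x-line → (4,4), t=2.2465
    cross x-line → (5,4), t=3.2818 (wall)
  → r_3 = 3.2818
beam 4: φ=270°, α=105°
  d=(-0.2588,0.9659)  start (1,3)  tX=3.2069 tY=0.6005  stride 1/|dx|=3.8637 1/|dy|=1.0353
    cross y-line → (1,4), t=0.6005
    cross y-line → (1,5), t=1.6357
    cross y-line → (1,6), t=2.6710 (wall)
  → r_4 = 2.6710

ranges = [0.8593, 2.5054, 3.2818, 2.6710]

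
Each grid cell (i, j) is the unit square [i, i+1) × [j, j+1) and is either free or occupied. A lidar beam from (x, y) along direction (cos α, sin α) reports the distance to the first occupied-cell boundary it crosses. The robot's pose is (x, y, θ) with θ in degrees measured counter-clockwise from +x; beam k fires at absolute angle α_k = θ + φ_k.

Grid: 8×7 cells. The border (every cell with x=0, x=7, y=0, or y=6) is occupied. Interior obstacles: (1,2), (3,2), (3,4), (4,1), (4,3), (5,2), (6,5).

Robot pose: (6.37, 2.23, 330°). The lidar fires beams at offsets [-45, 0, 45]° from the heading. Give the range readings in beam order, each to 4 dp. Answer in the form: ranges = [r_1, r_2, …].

ranges = [1.2734, 0.7275, 0.6522]

beam 1: φ=-45°, α=285°
  d=(0.2588,-0.9659)  start (6,2)  tX=2.4341 tY=0.2381  stride 1/|dx|=3.8637 1/|dy|=1.0353
    cross y-line → (6,1), t=0.2381
    cross y-line → (6,0), t=1.2734 (wall)
  → r_1 = 1.2734
beam 2: φ=0°, α=330°
  d=(0.8660,-0.5000)  start (6,2)  tX=0.7275 tY=0.4600  stride 1/|dx|=1.1547 1/|dy|=2.0000
    cross y-line → (6,1), t=0.4600
    cross x-line → (7,1), t=0.7275 (wall)
  → r_2 = 0.7275
beam 3: φ=45°, α=15°
  d=(0.9659,0.2588)  start (6,2)  tX=0.6522 tY=2.9751  stride 1/|dx|=1.0353 1/|dy|=3.8637
    cross x-line → (7,2), t=0.6522 (wall)
  → r_3 = 0.6522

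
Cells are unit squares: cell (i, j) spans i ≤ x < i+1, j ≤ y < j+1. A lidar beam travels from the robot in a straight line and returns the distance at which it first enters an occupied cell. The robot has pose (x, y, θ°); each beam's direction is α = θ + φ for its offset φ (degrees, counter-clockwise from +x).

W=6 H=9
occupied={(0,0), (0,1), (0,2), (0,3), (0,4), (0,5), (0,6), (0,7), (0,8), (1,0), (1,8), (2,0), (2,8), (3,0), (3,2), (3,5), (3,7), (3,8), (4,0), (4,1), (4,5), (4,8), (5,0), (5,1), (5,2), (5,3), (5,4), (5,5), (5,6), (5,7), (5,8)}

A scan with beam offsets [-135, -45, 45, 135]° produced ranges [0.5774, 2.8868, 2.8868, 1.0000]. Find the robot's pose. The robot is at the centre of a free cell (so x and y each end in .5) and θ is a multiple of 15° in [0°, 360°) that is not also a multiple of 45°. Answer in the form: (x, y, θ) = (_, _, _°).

(x, y, θ) = (3.5, 4.5, 255°)

Candidates: 23 free-cell centres × 16 headings = 368 poses. Raycast each; keep the one whose scan matches to 4 dp.
  (1.5, 3.5, 120°): beam 1 = 1.9319 ≠ 0.5774 ✗
  (2.5, 2.5, 165°): beam 2 = 3.0000 ≠ 2.8868 ✗
  (2.5, 3.5, 240°): beam 1 = 4.6587 ≠ 0.5774 ✗
  (2.5, 4.5, 150°): beam 1 = 1.9319 ≠ 0.5774 ✗
  …
  (3.5, 4.5, 255°): r_1=0.5774, r_2=2.8868, r_3=2.8868, r_4=1.0000 — all match ✓
Unique over the lattice → pose = (3.5, 4.5, 255°).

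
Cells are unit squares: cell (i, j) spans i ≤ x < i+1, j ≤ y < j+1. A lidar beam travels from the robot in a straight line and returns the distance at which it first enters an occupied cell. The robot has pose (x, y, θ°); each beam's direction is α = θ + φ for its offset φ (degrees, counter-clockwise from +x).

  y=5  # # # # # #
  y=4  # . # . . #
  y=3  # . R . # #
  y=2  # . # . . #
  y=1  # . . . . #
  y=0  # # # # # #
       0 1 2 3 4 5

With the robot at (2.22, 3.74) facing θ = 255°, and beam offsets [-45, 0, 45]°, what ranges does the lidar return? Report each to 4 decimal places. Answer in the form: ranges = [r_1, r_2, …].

beam 1: φ=-45°, α=210°
  dir = (cos 210°, sin 210°) = (-0.8660, -0.5000); from cell (2,3)
  next x-line at t=0.2540, next y-line at t=1.4800; Δt_x=1.1547, Δt_y=2.0000
    x: enter (1,3) at t=0.2540
    x: enter (0,3) at t=1.4087 ← occupied
  → r_1 = 1.4087
beam 2: φ=0°, α=255°
  dir = (cos 255°, sin 255°) = (-0.2588, -0.9659); from cell (2,3)
  next x-line at t=0.8500, next y-line at t=0.7661; Δt_x=3.8637, Δt_y=1.0353
    y: enter (2,2) at t=0.7661 ← occupied
  → r_2 = 0.7661
beam 3: φ=45°, α=300°
  dir = (cos 300°, sin 300°) = (0.5000, -0.8660); from cell (2,3)
  next x-line at t=1.5600, next y-line at t=0.8545; Δt_x=2.0000, Δt_y=1.1547
    y: enter (2,2) at t=0.8545 ← occupied
  → r_3 = 0.8545

ranges = [1.4087, 0.7661, 0.8545]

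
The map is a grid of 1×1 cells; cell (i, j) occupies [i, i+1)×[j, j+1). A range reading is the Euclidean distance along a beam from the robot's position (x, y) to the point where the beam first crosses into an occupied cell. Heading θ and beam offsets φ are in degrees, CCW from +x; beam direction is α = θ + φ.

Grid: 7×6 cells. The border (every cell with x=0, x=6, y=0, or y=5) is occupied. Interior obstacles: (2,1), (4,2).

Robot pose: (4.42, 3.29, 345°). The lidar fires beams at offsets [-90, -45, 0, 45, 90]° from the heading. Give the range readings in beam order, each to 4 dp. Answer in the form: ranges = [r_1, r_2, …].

ranges = [0.3002, 0.3349, 1.6357, 1.8244, 1.7703]

beam 1: φ=-90°, α=255°
  direction (-0.2588, -0.9659); cell (4,3); t to first gridline: x 1.6228, y 0.3002 (then +3.8637 / +1.0353)
    (4,2) via y @ 0.3002  # hit
  → r_1 = 0.3002
beam 2: φ=-45°, α=300°
  direction (0.5000, -0.8660); cell (4,3); t to first gridline: x 1.1600, y 0.3349 (then +2.0000 / +1.1547)
    (4,2) via y @ 0.3349  # hit
  → r_2 = 0.3349
beam 3: φ=0°, α=345°
  direction (0.9659, -0.2588); cell (4,3); t to first gridline: x 0.6005, y 1.1205 (then +1.0353 / +3.8637)
    (5,3) via x @ 0.6005
    (5,2) via y @ 1.1205
    (6,2) via x @ 1.6357  # hit
  → r_3 = 1.6357
beam 4: φ=45°, α=30°
  direction (0.8660, 0.5000); cell (4,3); t to first gridline: x 0.6697, y 1.4200 (then +1.1547 / +2.0000)
    (5,3) via x @ 0.6697
    (5,4) via y @ 1.4200
    (6,4) via x @ 1.8244  # hit
  → r_4 = 1.8244
beam 5: φ=90°, α=75°
  direction (0.2588, 0.9659); cell (4,3); t to first gridline: x 2.2409, y 0.7350 (then +3.8637 / +1.0353)
    (4,4) via y @ 0.7350
    (4,5) via y @ 1.7703  # hit
  → r_5 = 1.7703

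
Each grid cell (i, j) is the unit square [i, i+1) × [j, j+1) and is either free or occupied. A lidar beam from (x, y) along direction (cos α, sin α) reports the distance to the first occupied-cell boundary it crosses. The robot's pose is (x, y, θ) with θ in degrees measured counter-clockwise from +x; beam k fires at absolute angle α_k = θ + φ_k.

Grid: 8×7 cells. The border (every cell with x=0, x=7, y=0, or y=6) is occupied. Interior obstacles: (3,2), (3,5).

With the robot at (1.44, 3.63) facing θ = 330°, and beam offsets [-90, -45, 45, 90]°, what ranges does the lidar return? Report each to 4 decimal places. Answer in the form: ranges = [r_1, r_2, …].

ranges = [0.8800, 2.7228, 5.7561, 2.7366]

beam 1: φ=-90°, α=240°
  d=(-0.5000,-0.8660)  start (1,3)  tX=0.8800 tY=0.7275  stride 1/|dx|=2.0000 1/|dy|=1.1547
    cross y-line → (1,2), t=0.7275
    cross x-line → (0,2), t=0.8800 (wall)
  → r_1 = 0.8800
beam 2: φ=-45°, α=285°
  d=(0.2588,-0.9659)  start (1,3)  tX=2.1637 tY=0.6522  stride 1/|dx|=3.8637 1/|dy|=1.0353
    cross y-line → (1,2), t=0.6522
    cross y-line → (1,1), t=1.6875
    cross x-line → (2,1), t=2.1637
    cross y-line → (2,0), t=2.7228 (wall)
  → r_2 = 2.7228
beam 3: φ=45°, α=15°
  d=(0.9659,0.2588)  start (1,3)  tX=0.5798 tY=1.4296  stride 1/|dx|=1.0353 1/|dy|=3.8637
    cross x-line → (2,3), t=0.5798
    cross y-line → (2,4), t=1.4296
    cross x-line → (3,4), t=1.6150
    cross x-line → (4,4), t=2.6503
    cross x-line → (5,4), t=3.6856
    cross x-line → (6,4), t=4.7209
    cross y-line → (6,5), t=5.2933
    cross x-line → (7,5), t=5.7561 (wall)
  → r_3 = 5.7561
beam 4: φ=90°, α=60°
  d=(0.5000,0.8660)  start (1,3)  tX=1.1200 tY=0.4272  stride 1/|dx|=2.0000 1/|dy|=1.1547
    cross y-line → (1,4), t=0.4272
    cross x-line → (2,4), t=1.1200
    cross y-line → (2,5), t=1.5819
    cross y-line → (2,6), t=2.7366 (wall)
  → r_4 = 2.7366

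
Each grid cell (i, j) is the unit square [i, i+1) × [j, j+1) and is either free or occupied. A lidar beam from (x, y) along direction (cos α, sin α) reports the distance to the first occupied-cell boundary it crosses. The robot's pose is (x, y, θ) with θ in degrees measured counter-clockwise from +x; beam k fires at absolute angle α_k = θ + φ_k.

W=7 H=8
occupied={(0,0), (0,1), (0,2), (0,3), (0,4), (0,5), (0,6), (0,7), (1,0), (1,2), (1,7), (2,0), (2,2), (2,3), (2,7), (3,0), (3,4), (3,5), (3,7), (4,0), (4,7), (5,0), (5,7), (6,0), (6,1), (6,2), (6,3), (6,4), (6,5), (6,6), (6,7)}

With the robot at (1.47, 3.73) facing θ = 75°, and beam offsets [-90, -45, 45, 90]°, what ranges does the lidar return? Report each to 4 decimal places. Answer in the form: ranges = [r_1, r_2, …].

ranges = [0.5487, 1.7667, 0.9400, 0.4866]

beam 1: φ=-90°, α=345°
  d=(0.9659,-0.2588)  start (1,3)  tX=0.5487 tY=2.8205  stride 1/|dx|=1.0353 1/|dy|=3.8637
    cross x-line → (2,3), t=0.5487 (wall)
  → r_1 = 0.5487
beam 2: φ=-45°, α=30°
  d=(0.8660,0.5000)  start (1,3)  tX=0.6120 tY=0.5400  stride 1/|dx|=1.1547 1/|dy|=2.0000
    cross y-line → (1,4), t=0.5400
    cross x-line → (2,4), t=0.6120
    cross x-line → (3,4), t=1.7667 (wall)
  → r_2 = 1.7667
beam 3: φ=45°, α=120°
  d=(-0.5000,0.8660)  start (1,3)  tX=0.9400 tY=0.3118  stride 1/|dx|=2.0000 1/|dy|=1.1547
    cross y-line → (1,4), t=0.3118
    cross x-line → (0,4), t=0.9400 (wall)
  → r_3 = 0.9400
beam 4: φ=90°, α=165°
  d=(-0.9659,0.2588)  start (1,3)  tX=0.4866 tY=1.0432  stride 1/|dx|=1.0353 1/|dy|=3.8637
    cross x-line → (0,3), t=0.4866 (wall)
  → r_4 = 0.4866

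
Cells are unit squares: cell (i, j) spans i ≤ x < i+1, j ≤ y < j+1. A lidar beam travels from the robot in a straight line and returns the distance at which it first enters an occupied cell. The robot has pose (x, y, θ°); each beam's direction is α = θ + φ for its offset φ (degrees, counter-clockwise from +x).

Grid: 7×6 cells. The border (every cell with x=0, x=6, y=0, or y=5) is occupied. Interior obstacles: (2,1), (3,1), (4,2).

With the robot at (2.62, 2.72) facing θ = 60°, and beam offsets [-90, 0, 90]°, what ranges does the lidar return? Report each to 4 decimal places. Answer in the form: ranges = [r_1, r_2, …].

ranges = [1.4400, 2.6327, 1.8706]

beam 1: φ=-90°, α=330°
  direction (0.8660, -0.5000); cell (2,2); t to first gridline: x 0.4388, y 1.4400 (then +1.1547 / +2.0000)
    (3,2) via x @ 0.4388
    (3,1) via y @ 1.4400  # hit
  → r_1 = 1.4400
beam 2: φ=0°, α=60°
  direction (0.5000, 0.8660); cell (2,2); t to first gridline: x 0.7600, y 0.3233 (then +2.0000 / +1.1547)
    (2,3) via y @ 0.3233
    (3,3) via x @ 0.7600
    (3,4) via y @ 1.4780
    (3,5) via y @ 2.6327  # hit
  → r_2 = 2.6327
beam 3: φ=90°, α=150°
  direction (-0.8660, 0.5000); cell (2,2); t to first gridline: x 0.7159, y 0.5600 (then +1.1547 / +2.0000)
    (2,3) via y @ 0.5600
    (1,3) via x @ 0.7159
    (0,3) via x @ 1.8706  # hit
  → r_3 = 1.8706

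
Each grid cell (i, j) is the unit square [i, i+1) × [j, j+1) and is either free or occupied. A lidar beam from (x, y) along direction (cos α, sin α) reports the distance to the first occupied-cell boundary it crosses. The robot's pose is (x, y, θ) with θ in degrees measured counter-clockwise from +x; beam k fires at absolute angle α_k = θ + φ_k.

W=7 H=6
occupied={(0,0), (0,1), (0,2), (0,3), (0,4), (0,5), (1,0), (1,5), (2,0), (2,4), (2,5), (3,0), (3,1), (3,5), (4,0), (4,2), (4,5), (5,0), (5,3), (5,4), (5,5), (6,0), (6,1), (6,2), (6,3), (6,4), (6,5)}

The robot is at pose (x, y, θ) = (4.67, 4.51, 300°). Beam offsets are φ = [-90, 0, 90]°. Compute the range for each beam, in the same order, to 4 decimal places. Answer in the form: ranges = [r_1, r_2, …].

beam 1: φ=-90°, α=210°
  d=(-0.8660,-0.5000)  start (4,4)  tX=0.7736 tY=1.0200  stride 1/|dx|=1.1547 1/|dy|=2.0000
    cross x-line → (3,4), t=0.7736
    cross y-line → (3,3), t=1.0200
    cross x-line → (2,3), t=1.9283
    cross y-line → (2,2), t=3.0200
    cross x-line → (1,2), t=3.0831
    cross x-line → (0,2), t=4.2378 (wall)
  → r_1 = 4.2378
beam 2: φ=0°, α=300°
  d=(0.5000,-0.8660)  start (4,4)  tX=0.6600 tY=0.5889  stride 1/|dx|=2.0000 1/|dy|=1.1547
    cross y-line → (4,3), t=0.5889
    cross x-line → (5,3), t=0.6600 (wall)
  → r_2 = 0.6600
beam 3: φ=90°, α=30°
  d=(0.8660,0.5000)  start (4,4)  tX=0.3811 tY=0.9800  stride 1/|dx|=1.1547 1/|dy|=2.0000
    cross x-line → (5,4), t=0.3811 (wall)
  → r_3 = 0.3811

ranges = [4.2378, 0.6600, 0.3811]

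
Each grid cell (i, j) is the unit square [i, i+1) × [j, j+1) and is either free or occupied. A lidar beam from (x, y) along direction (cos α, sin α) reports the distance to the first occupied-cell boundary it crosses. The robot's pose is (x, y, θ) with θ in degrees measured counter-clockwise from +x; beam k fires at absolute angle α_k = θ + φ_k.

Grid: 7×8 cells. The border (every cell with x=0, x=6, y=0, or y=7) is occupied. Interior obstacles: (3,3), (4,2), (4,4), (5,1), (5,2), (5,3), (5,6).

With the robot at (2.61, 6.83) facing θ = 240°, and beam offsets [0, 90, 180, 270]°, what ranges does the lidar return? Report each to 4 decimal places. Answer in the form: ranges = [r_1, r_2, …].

ranges = [3.2200, 3.9144, 0.1963, 0.3400]

beam 1: φ=0°, α=240°
  d=(-0.5000,-0.8660)  start (2,6)  tX=1.2200 tY=0.9584  stride 1/|dx|=2.0000 1/|dy|=1.1547
    cross y-line → (2,5), t=0.9584
    cross x-line → (1,5), t=1.2200
    cross y-line → (1,4), t=2.1131
    cross x-line → (0,4), t=3.2200 (wall)
  → r_1 = 3.2200
beam 2: φ=90°, α=330°
  d=(0.8660,-0.5000)  start (2,6)  tX=0.4503 tY=1.6600  stride 1/|dx|=1.1547 1/|dy|=2.0000
    cross x-line → (3,6), t=0.4503
    cross x-line → (4,6), t=1.6050
    cross y-line → (4,5), t=1.6600
    cross x-line → (5,5), t=2.7597
    cross y-line → (5,4), t=3.6600
    cross x-line → (6,4), t=3.9144 (wall)
  → r_2 = 3.9144
beam 3: φ=180°, α=60°
  d=(0.5000,0.8660)  start (2,6)  tX=0.7800 tY=0.1963  stride 1/|dx|=2.0000 1/|dy|=1.1547
    cross y-line → (2,7), t=0.1963 (wall)
  → r_3 = 0.1963
beam 4: φ=270°, α=150°
  d=(-0.8660,0.5000)  start (2,6)  tX=0.7044 tY=0.3400  stride 1/|dx|=1.1547 1/|dy|=2.0000
    cross y-line → (2,7), t=0.3400 (wall)
  → r_4 = 0.3400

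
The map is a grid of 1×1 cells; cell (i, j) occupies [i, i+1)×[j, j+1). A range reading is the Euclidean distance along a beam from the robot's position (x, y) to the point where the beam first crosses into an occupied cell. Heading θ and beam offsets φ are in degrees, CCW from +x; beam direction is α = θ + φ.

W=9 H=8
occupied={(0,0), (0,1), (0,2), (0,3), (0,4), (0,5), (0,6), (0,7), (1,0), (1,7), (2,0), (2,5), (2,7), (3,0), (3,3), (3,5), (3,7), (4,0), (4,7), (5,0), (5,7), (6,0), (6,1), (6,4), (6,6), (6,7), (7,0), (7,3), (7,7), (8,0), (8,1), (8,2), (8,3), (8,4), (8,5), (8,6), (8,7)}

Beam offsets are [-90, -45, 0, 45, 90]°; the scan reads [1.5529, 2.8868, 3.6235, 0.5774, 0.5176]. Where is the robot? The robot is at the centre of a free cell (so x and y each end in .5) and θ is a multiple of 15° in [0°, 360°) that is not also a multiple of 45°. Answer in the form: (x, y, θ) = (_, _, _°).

(x, y, θ) = (3.5, 2.5, 15°)

Enumerate (i+0.5, j+0.5, θ) over the 35 free cells and 16 admissible headings. For each, cast all 5 beams and compare to the given ranges.
  (3.5, 6.5, 300°): beam 1 = 1.0000 ≠ 1.5529 ✗
  (2.5, 3.5, 330°): beam 1 = 2.8868 ≠ 1.5529 ✗
  (6.5, 3.5, 15°): beam 2 = 0.5774 ≠ 2.8868 ✗
  (5.5, 2.5, 285°): beam 1 = 4.6587 ≠ 1.5529 ✗
  …
  (3.5, 2.5, 15°): r_1=1.5529, r_2=2.8868, r_3=3.6235, r_4=0.5774, r_5=0.5176 — all match ✓
No second candidate reproduces the full scan.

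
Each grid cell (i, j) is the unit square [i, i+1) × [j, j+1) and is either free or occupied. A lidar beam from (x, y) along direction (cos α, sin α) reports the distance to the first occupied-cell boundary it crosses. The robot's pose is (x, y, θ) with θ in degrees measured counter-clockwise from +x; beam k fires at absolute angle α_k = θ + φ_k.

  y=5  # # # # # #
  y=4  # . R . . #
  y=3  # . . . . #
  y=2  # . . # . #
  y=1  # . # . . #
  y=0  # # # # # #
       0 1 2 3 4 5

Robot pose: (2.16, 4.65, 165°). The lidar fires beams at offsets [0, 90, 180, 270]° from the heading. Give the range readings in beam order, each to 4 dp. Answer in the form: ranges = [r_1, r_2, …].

beam 1: φ=0°, α=165°
  direction (-0.9659, 0.2588); cell (2,4); t to first gridline: x 0.1656, y 1.3523 (then +1.0353 / +3.8637)
    (1,4) via x @ 0.1656
    (0,4) via x @ 1.2009  # hit
  → r_1 = 1.2009
beam 2: φ=90°, α=255°
  direction (-0.2588, -0.9659); cell (2,4); t to first gridline: x 0.6182, y 0.6729 (then +3.8637 / +1.0353)
    (1,4) via x @ 0.6182
    (1,3) via y @ 0.6729
    (1,2) via y @ 1.7082
    (1,1) via y @ 2.7435
    (1,0) via y @ 3.7788  # hit
  → r_2 = 3.7788
beam 3: φ=180°, α=345°
  direction (0.9659, -0.2588); cell (2,4); t to first gridline: x 0.8696, y 2.5114 (then +1.0353 / +3.8637)
    (3,4) via x @ 0.8696
    (4,4) via x @ 1.9049
    (4,3) via y @ 2.5114
    (5,3) via x @ 2.9402  # hit
  → r_3 = 2.9402
beam 4: φ=270°, α=75°
  direction (0.2588, 0.9659); cell (2,4); t to first gridline: x 3.2455, y 0.3623 (then +3.8637 / +1.0353)
    (2,5) via y @ 0.3623  # hit
  → r_4 = 0.3623

ranges = [1.2009, 3.7788, 2.9402, 0.3623]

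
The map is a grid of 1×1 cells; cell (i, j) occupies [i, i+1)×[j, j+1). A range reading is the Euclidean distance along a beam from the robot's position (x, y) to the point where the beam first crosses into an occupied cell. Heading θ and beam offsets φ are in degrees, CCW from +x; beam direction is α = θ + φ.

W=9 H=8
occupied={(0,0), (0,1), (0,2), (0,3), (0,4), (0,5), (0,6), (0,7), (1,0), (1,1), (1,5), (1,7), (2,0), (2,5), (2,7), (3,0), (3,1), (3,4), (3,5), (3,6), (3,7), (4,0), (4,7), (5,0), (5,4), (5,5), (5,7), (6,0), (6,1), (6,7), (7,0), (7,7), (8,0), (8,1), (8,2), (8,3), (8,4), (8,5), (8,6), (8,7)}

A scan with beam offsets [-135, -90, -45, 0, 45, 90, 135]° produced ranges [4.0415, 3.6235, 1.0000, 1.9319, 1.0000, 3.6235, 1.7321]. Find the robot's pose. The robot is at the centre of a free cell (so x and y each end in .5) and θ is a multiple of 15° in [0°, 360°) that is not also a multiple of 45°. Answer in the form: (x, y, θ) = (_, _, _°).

(x, y, θ) = (4.5, 3.5, 105°)

The pose lattice has 32·16 = 512 candidates. Test each by forward raycasting.
  (7.5, 5.5, 165°): beam 1 = 0.5774 ≠ 4.0415 ✗
  (5.5, 3.5, 165°): beam 1 = 2.8868 ≠ 4.0415 ✗
  (2.5, 4.5, 285°): beam 1 = 1.0000 ≠ 4.0415 ✗
  …
  (4.5, 3.5, 105°): r_1=4.0415, r_2=3.6235, r_3=1.0000, r_4=1.9319, r_5=1.0000, r_6=3.6235, r_7=1.7321 — all match ✓
Unique over the lattice → pose = (4.5, 3.5, 105°).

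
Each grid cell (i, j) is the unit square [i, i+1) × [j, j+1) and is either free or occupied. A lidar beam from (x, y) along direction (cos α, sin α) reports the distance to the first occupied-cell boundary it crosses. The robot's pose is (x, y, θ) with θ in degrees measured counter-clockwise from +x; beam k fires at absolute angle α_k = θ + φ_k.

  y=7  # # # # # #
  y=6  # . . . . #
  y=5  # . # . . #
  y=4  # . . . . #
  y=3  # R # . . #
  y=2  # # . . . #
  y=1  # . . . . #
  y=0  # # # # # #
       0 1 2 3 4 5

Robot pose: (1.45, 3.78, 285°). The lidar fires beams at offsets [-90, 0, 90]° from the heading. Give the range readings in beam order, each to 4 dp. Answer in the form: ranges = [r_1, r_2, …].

ranges = [0.4659, 0.8075, 0.5694]

beam 1: φ=-90°, α=195°
  d=(-0.9659,-0.2588)  start (1,3)  tX=0.4659 tY=3.0137  stride 1/|dx|=1.0353 1/|dy|=3.8637
    cross x-line → (0,3), t=0.4659 (wall)
  → r_1 = 0.4659
beam 2: φ=0°, α=285°
  d=(0.2588,-0.9659)  start (1,3)  tX=2.1250 tY=0.8075  stride 1/|dx|=3.8637 1/|dy|=1.0353
    cross y-line → (1,2), t=0.8075 (wall)
  → r_2 = 0.8075
beam 3: φ=90°, α=15°
  d=(0.9659,0.2588)  start (1,3)  tX=0.5694 tY=0.8500  stride 1/|dx|=1.0353 1/|dy|=3.8637
    cross x-line → (2,3), t=0.5694 (wall)
  → r_3 = 0.5694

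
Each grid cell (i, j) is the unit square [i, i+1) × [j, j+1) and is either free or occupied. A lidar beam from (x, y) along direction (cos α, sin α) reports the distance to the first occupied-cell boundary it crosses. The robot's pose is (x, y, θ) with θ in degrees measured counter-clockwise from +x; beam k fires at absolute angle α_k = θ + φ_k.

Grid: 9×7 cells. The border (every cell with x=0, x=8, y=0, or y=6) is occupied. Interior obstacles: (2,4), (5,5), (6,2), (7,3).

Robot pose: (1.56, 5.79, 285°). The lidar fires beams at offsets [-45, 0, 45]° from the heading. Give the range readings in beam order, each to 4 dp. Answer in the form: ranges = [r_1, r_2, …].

beam 1: φ=-45°, α=240°
  d=(-0.5000,-0.8660)  start (1,5)  tX=1.1200 tY=0.9122  stride 1/|dx|=2.0000 1/|dy|=1.1547
    cross y-line → (1,4), t=0.9122
    cross x-line → (0,4), t=1.1200 (wall)
  → r_1 = 1.1200
beam 2: φ=0°, α=285°
  d=(0.2588,-0.9659)  start (1,5)  tX=1.7000 tY=0.8179  stride 1/|dx|=3.8637 1/|dy|=1.0353
    cross y-line → (1,4), t=0.8179
    cross x-line → (2,4), t=1.7000 (wall)
  → r_2 = 1.7000
beam 3: φ=45°, α=330°
  d=(0.8660,-0.5000)  start (1,5)  tX=0.5081 tY=1.5800  stride 1/|dx|=1.1547 1/|dy|=2.0000
    cross x-line → (2,5), t=0.5081
    cross y-line → (2,4), t=1.5800 (wall)
  → r_3 = 1.5800

ranges = [1.1200, 1.7000, 1.5800]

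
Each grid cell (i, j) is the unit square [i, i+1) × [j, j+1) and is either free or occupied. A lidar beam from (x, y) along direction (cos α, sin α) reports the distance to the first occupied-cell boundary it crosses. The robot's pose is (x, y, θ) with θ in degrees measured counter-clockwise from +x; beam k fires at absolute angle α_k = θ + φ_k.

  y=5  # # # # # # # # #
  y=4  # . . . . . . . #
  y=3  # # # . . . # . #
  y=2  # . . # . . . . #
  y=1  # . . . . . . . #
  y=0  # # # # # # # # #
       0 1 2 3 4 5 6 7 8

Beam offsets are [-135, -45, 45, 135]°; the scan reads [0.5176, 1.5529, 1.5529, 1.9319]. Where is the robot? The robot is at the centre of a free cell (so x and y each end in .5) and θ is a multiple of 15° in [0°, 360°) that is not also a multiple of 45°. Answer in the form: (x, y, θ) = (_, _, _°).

The pose lattice has 24·16 = 384 candidates. Test each by forward raycasting.
  (1.5, 4.5, 120°): beam 1 = 4.6587 ≠ 0.5176 ✗
  (5.5, 3.5, 285°): beam 1 = 3.0000 ≠ 0.5176 ✗
  (6.5, 2.5, 255°): beam 1 = 0.5774 ≠ 0.5176 ✗
  (4.5, 4.5, 240°): beam 2 = 1.9319 ≠ 1.5529 ✗
  (2.5, 1.5, 195°): beam 1 = 1.0000 ≠ 0.5176 ✗
  …
  (6.5, 1.5, 60°): r_1=0.5176, r_2=1.5529, r_3=1.5529, r_4=1.9319 — all match ✓
Unique over the lattice → pose = (6.5, 1.5, 60°).

(x, y, θ) = (6.5, 1.5, 60°)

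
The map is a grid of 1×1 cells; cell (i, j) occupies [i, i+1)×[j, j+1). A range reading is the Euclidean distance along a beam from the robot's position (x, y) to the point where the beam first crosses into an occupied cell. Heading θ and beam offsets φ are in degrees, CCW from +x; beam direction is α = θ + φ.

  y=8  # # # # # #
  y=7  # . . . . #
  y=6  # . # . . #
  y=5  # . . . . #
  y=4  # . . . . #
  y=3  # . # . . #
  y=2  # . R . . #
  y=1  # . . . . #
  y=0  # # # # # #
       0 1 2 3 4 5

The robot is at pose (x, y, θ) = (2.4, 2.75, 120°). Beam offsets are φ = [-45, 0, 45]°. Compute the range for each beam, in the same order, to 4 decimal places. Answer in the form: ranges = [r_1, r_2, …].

beam 1: φ=-45°, α=75°
  dir = (cos 75°, sin 75°) = (0.2588, 0.9659); from cell (2,2)
  next x-line at t=2.3182, next y-line at t=0.2588; Δt_x=3.8637, Δt_y=1.0353
    y: enter (2,3) at t=0.2588 ← occupied
  → r_1 = 0.2588
beam 2: φ=0°, α=120°
  dir = (cos 120°, sin 120°) = (-0.5000, 0.8660); from cell (2,2)
  next x-line at t=0.8000, next y-line at t=0.2887; Δt_x=2.0000, Δt_y=1.1547
    y: enter (2,3) at t=0.2887 ← occupied
  → r_2 = 0.2887
beam 3: φ=45°, α=165°
  dir = (cos 165°, sin 165°) = (-0.9659, 0.2588); from cell (2,2)
  next x-line at t=0.4141, next y-line at t=0.9659; Δt_x=1.0353, Δt_y=3.8637
    x: enter (1,2) at t=0.4141
    y: enter (1,3) at t=0.9659
    x: enter (0,3) at t=1.4494 ← occupied
  → r_3 = 1.4494

ranges = [0.2588, 0.2887, 1.4494]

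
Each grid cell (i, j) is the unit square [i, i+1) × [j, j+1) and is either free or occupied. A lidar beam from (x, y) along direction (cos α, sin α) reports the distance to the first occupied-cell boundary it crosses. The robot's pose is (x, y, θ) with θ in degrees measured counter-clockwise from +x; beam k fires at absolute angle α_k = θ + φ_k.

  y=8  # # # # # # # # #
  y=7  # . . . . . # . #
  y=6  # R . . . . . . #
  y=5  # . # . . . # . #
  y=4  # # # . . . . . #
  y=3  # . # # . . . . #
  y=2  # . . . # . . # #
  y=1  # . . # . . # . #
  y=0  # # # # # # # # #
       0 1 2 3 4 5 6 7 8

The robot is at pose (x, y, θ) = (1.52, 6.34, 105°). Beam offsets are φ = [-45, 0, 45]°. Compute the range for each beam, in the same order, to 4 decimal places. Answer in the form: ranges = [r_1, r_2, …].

beam 1: φ=-45°, α=60°
  cosα=0.5000 sinα=0.8660 | (1,6) | tMaxX 0.9600 tMaxY 0.7621 | tΔX 2.0000 tΔY 1.1547
    t=0.7621 [y] (1,7)
    t=0.9600 [x] (2,7)
    t=1.9168 [y] (2,8) — stop
  → r_1 = 1.9168
beam 2: φ=0°, α=105°
  cosα=-0.2588 sinα=0.9659 | (1,6) | tMaxX 2.0091 tMaxY 0.6833 | tΔX 3.8637 tΔY 1.0353
    t=0.6833 [y] (1,7)
    t=1.7186 [y] (1,8) — stop
  → r_2 = 1.7186
beam 3: φ=45°, α=150°
  cosα=-0.8660 sinα=0.5000 | (1,6) | tMaxX 0.6004 tMaxY 1.3200 | tΔX 1.1547 tΔY 2.0000
    t=0.6004 [x] (0,6) — stop
  → r_3 = 0.6004

ranges = [1.9168, 1.7186, 0.6004]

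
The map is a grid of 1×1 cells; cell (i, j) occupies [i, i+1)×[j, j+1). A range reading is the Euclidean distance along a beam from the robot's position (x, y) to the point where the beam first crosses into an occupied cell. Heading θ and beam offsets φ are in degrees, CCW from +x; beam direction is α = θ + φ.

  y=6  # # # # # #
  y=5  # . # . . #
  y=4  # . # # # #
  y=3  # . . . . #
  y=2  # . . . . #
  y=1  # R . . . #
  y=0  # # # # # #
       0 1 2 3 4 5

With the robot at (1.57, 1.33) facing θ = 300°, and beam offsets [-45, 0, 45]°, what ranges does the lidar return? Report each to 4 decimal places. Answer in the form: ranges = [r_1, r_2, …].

beam 1: φ=-45°, α=255°
  direction (-0.2588, -0.9659); cell (1,1); t to first gridline: x 2.2023, y 0.3416 (then +3.8637 / +1.0353)
    (1,0) via y @ 0.3416  # hit
  → r_1 = 0.3416
beam 2: φ=0°, α=300°
  direction (0.5000, -0.8660); cell (1,1); t to first gridline: x 0.8600, y 0.3811 (then +2.0000 / +1.1547)
    (1,0) via y @ 0.3811  # hit
  → r_2 = 0.3811
beam 3: φ=45°, α=345°
  direction (0.9659, -0.2588); cell (1,1); t to first gridline: x 0.4452, y 1.2750 (then +1.0353 / +3.8637)
    (2,1) via x @ 0.4452
    (2,0) via y @ 1.2750  # hit
  → r_3 = 1.2750

ranges = [0.3416, 0.3811, 1.2750]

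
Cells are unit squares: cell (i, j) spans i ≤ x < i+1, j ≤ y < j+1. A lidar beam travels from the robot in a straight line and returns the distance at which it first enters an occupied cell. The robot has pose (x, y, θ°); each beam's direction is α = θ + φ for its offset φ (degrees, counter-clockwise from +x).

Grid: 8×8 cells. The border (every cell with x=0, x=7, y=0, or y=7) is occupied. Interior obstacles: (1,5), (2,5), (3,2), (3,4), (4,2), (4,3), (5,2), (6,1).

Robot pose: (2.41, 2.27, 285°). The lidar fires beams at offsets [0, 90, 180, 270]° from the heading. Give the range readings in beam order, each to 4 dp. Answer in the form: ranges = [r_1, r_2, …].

beam 1: φ=0°, α=285°
  cosα=0.2588 sinα=-0.9659 | (2,2) | tMaxX 2.2796 tMaxY 0.2795 | tΔX 3.8637 tΔY 1.0353
    t=0.2795 [y] (2,1)
    t=1.3148 [y] (2,0) — stop
  → r_1 = 1.3148
beam 2: φ=90°, α=15°
  cosα=0.9659 sinα=0.2588 | (2,2) | tMaxX 0.6108 tMaxY 2.8205 | tΔX 1.0353 tΔY 3.8637
    t=0.6108 [x] (3,2) — stop
  → r_2 = 0.6108
beam 3: φ=180°, α=105°
  cosα=-0.2588 sinα=0.9659 | (2,2) | tMaxX 1.5841 tMaxY 0.7558 | tΔX 3.8637 tΔY 1.0353
    t=0.7558 [y] (2,3)
    t=1.5841 [x] (1,3)
    t=1.7910 [y] (1,4)
    t=2.8263 [y] (1,5) — stop
  → r_3 = 2.8263
beam 4: φ=270°, α=195°
  cosα=-0.9659 sinα=-0.2588 | (2,2) | tMaxX 0.4245 tMaxY 1.0432 | tΔX 1.0353 tΔY 3.8637
    t=0.4245 [x] (1,2)
    t=1.0432 [y] (1,1)
    t=1.4597 [x] (0,1) — stop
  → r_4 = 1.4597

ranges = [1.3148, 0.6108, 2.8263, 1.4597]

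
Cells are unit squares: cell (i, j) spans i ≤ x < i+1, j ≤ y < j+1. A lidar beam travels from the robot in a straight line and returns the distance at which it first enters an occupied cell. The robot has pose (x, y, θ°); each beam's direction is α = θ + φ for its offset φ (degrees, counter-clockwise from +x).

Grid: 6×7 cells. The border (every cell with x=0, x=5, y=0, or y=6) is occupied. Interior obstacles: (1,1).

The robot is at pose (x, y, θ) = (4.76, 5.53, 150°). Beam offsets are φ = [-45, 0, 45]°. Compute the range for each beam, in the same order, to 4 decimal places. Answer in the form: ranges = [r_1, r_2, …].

ranges = [0.4866, 0.9400, 3.8926]

beam 1: φ=-45°, α=105°
  direction (-0.2588, 0.9659); cell (4,5); t to first gridline: x 2.9364, y 0.4866 (then +3.8637 / +1.0353)
    (4,6) via y @ 0.4866  # hit
  → r_1 = 0.4866
beam 2: φ=0°, α=150°
  direction (-0.8660, 0.5000); cell (4,5); t to first gridline: x 0.8776, y 0.9400 (then +1.1547 / +2.0000)
    (3,5) via x @ 0.8776
    (3,6) via y @ 0.9400  # hit
  → r_2 = 0.9400
beam 3: φ=45°, α=195°
  direction (-0.9659, -0.2588); cell (4,5); t to first gridline: x 0.7868, y 2.0478 (then +1.0353 / +3.8637)
    (3,5) via x @ 0.7868
    (2,5) via x @ 1.8221
    (2,4) via y @ 2.0478
    (1,4) via x @ 2.8574
    (0,4) via x @ 3.8926  # hit
  → r_3 = 3.8926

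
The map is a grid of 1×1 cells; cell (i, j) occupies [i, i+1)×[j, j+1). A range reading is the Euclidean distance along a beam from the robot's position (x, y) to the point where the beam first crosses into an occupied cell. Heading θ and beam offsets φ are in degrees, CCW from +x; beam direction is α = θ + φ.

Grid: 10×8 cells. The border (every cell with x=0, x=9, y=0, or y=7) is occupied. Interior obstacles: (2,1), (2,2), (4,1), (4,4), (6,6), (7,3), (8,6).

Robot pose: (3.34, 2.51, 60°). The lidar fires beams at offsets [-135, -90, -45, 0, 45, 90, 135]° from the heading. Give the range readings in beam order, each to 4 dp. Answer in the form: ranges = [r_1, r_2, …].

beam 1: φ=-135°, α=285°
  direction (0.2588, -0.9659); cell (3,2); t to first gridline: x 2.5500, y 0.5280 (then +3.8637 / +1.0353)
    (3,1) via y @ 0.5280
    (3,0) via y @ 1.5633  # hit
  → r_1 = 1.5633
beam 2: φ=-90°, α=330°
  direction (0.8660, -0.5000); cell (3,2); t to first gridline: x 0.7621, y 1.0200 (then +1.1547 / +2.0000)
    (4,2) via x @ 0.7621
    (4,1) via y @ 1.0200  # hit
  → r_2 = 1.0200
beam 3: φ=-45°, α=15°
  direction (0.9659, 0.2588); cell (3,2); t to first gridline: x 0.6833, y 1.8932 (then +1.0353 / +3.8637)
    (4,2) via x @ 0.6833
    (5,2) via x @ 1.7186
    (5,3) via y @ 1.8932
    (6,3) via x @ 2.7538
    (7,3) via x @ 3.7891  # hit
  → r_3 = 3.7891
beam 4: φ=0°, α=60°
  direction (0.5000, 0.8660); cell (3,2); t to first gridline: x 1.3200, y 0.5658 (then +2.0000 / +1.1547)
    (3,3) via y @ 0.5658
    (4,3) via x @ 1.3200
    (4,4) via y @ 1.7205  # hit
  → r_4 = 1.7205
beam 5: φ=45°, α=105°
  direction (-0.2588, 0.9659); cell (3,2); t to first gridline: x 1.3137, y 0.5073 (then +3.8637 / +1.0353)
    (3,3) via y @ 0.5073
    (2,3) via x @ 1.3137
    (2,4) via y @ 1.5426
    (2,5) via y @ 2.5778
    (2,6) via y @ 3.6131
    (2,7) via y @ 4.6484  # hit
  → r_5 = 4.6484
beam 6: φ=90°, α=150°
  direction (-0.8660, 0.5000); cell (3,2); t to first gridline: x 0.3926, y 0.9800 (then +1.1547 / +2.0000)
    (2,2) via x @ 0.3926  # hit
  → r_6 = 0.3926
beam 7: φ=135°, α=195°
  direction (-0.9659, -0.2588); cell (3,2); t to first gridline: x 0.3520, y 1.9705 (then +1.0353 / +3.8637)
    (2,2) via x @ 0.3520  # hit
  → r_7 = 0.3520

ranges = [1.5633, 1.0200, 3.7891, 1.7205, 4.6484, 0.3926, 0.3520]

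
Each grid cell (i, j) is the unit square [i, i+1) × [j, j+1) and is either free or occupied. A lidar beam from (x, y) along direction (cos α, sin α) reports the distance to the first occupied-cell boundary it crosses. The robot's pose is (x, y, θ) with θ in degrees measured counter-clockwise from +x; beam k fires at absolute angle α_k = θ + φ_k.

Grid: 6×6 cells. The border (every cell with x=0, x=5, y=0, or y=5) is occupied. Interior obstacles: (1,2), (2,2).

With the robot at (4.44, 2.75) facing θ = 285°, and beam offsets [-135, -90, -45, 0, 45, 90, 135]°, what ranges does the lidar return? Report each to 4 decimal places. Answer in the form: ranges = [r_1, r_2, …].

ranges = [3.9722, 1.4908, 2.0207, 1.8117, 0.6466, 0.5798, 1.1200]

beam 1: φ=-135°, α=150°
  direction (-0.8660, 0.5000); cell (4,2); t to first gridline: x 0.5081, y 0.5000 (then +1.1547 / +2.0000)
    (4,3) via y @ 0.5000
    (3,3) via x @ 0.5081
    (2,3) via x @ 1.6628
    (2,4) via y @ 2.5000
    (1,4) via x @ 2.8175
    (0,4) via x @ 3.9722  # hit
  → r_1 = 3.9722
beam 2: φ=-90°, α=195°
  direction (-0.9659, -0.2588); cell (4,2); t to first gridline: x 0.4555, y 2.8978 (then +1.0353 / +3.8637)
    (3,2) via x @ 0.4555
    (2,2) via x @ 1.4908  # hit
  → r_2 = 1.4908
beam 3: φ=-45°, α=240°
  direction (-0.5000, -0.8660); cell (4,2); t to first gridline: x 0.8800, y 0.8660 (then +2.0000 / +1.1547)
    (4,1) via y @ 0.8660
    (3,1) via x @ 0.8800
    (3,0) via y @ 2.0207  # hit
  → r_3 = 2.0207
beam 4: φ=0°, α=285°
  direction (0.2588, -0.9659); cell (4,2); t to first gridline: x 2.1637, y 0.7765 (then +3.8637 / +1.0353)
    (4,1) via y @ 0.7765
    (4,0) via y @ 1.8117  # hit
  → r_4 = 1.8117
beam 5: φ=45°, α=330°
  direction (0.8660, -0.5000); cell (4,2); t to first gridline: x 0.6466, y 1.5000 (then +1.1547 / +2.0000)
    (5,2) via x @ 0.6466  # hit
  → r_5 = 0.6466
beam 6: φ=90°, α=15°
  direction (0.9659, 0.2588); cell (4,2); t to first gridline: x 0.5798, y 0.9659 (then +1.0353 / +3.8637)
    (5,2) via x @ 0.5798  # hit
  → r_6 = 0.5798
beam 7: φ=135°, α=60°
  direction (0.5000, 0.8660); cell (4,2); t to first gridline: x 1.1200, y 0.2887 (then +2.0000 / +1.1547)
    (4,3) via y @ 0.2887
    (5,3) via x @ 1.1200  # hit
  → r_7 = 1.1200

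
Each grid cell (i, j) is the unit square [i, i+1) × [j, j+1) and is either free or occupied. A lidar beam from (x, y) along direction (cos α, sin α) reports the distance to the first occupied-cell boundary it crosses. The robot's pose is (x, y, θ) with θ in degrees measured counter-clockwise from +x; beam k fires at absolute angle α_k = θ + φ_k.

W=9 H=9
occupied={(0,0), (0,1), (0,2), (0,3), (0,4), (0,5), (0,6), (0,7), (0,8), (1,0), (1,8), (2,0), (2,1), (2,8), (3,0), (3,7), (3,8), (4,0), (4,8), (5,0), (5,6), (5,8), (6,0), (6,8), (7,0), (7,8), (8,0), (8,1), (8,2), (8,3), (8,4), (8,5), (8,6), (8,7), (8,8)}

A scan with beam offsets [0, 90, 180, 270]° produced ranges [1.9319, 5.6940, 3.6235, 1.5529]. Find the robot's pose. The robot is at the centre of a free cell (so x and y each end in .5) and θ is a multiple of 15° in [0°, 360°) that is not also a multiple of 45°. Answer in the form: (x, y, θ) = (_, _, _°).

(x, y, θ) = (6.5, 4.5, 105°)

Enumerate (i+0.5, j+0.5, θ) over the 46 free cells and 16 admissible headings. For each, cast all 4 beams and compare to the given ranges.
  (4.5, 6.5, 210°): beam 1 = 4.0415 ≠ 1.9319 ✗
  (6.5, 5.5, 30°): beam 1 = 1.7321 ≠ 1.9319 ✗
  (1.5, 7.5, 285°): beam 1 = 5.6940 ≠ 1.9319 ✗
  (6.5, 4.5, 240°): beam 1 = 4.0415 ≠ 1.9319 ✗
  …
  (6.5, 4.5, 105°): r_1=1.9319, r_2=5.6940, r_3=3.6235, r_4=1.5529 — all match ✓
Only this pose fits every beam.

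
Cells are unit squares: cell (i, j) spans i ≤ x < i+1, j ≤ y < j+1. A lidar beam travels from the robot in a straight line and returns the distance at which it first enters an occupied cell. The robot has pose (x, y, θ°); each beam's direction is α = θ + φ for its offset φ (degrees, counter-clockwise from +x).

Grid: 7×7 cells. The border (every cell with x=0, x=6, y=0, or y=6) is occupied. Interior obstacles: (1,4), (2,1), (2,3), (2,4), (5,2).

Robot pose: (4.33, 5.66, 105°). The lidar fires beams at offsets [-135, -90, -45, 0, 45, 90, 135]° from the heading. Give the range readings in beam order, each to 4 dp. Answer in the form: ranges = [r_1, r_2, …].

ranges = [1.9283, 1.3137, 0.3926, 0.3520, 0.6800, 2.5500, 2.6600]

beam 1: φ=-135°, α=330°
  cosα=0.8660 sinα=-0.5000 | (4,5) | tMaxX 0.7736 tMaxY 1.3200 | tΔX 1.1547 tΔY 2.0000
    t=0.7736 [x] (5,5)
    t=1.3200 [y] (5,4)
    t=1.9283 [x] (6,4) — stop
  → r_1 = 1.9283
beam 2: φ=-90°, α=15°
  cosα=0.9659 sinα=0.2588 | (4,5) | tMaxX 0.6936 tMaxY 1.3137 | tΔX 1.0353 tΔY 3.8637
    t=0.6936 [x] (5,5)
    t=1.3137 [y] (5,6) — stop
  → r_2 = 1.3137
beam 3: φ=-45°, α=60°
  cosα=0.5000 sinα=0.8660 | (4,5) | tMaxX 1.3400 tMaxY 0.3926 | tΔX 2.0000 tΔY 1.1547
    t=0.3926 [y] (4,6) — stop
  → r_3 = 0.3926
beam 4: φ=0°, α=105°
  cosα=-0.2588 sinα=0.9659 | (4,5) | tMaxX 1.2750 tMaxY 0.3520 | tΔX 3.8637 tΔY 1.0353
    t=0.3520 [y] (4,6) — stop
  → r_4 = 0.3520
beam 5: φ=45°, α=150°
  cosα=-0.8660 sinα=0.5000 | (4,5) | tMaxX 0.3811 tMaxY 0.6800 | tΔX 1.1547 tΔY 2.0000
    t=0.3811 [x] (3,5)
    t=0.6800 [y] (3,6) — stop
  → r_5 = 0.6800
beam 6: φ=90°, α=195°
  cosα=-0.9659 sinα=-0.2588 | (4,5) | tMaxX 0.3416 tMaxY 2.5500 | tΔX 1.0353 tΔY 3.8637
    t=0.3416 [x] (3,5)
    t=1.3769 [x] (2,5)
    t=2.4122 [x] (1,5)
    t=2.5500 [y] (1,4) — stop
  → r_6 = 2.5500
beam 7: φ=135°, α=240°
  cosα=-0.5000 sinα=-0.8660 | (4,5) | tMaxX 0.6600 tMaxY 0.7621 | tΔX 2.0000 tΔY 1.1547
    t=0.6600 [x] (3,5)
    t=0.7621 [y] (3,4)
    t=1.9168 [y] (3,3)
    t=2.6600 [x] (2,3) — stop
  → r_7 = 2.6600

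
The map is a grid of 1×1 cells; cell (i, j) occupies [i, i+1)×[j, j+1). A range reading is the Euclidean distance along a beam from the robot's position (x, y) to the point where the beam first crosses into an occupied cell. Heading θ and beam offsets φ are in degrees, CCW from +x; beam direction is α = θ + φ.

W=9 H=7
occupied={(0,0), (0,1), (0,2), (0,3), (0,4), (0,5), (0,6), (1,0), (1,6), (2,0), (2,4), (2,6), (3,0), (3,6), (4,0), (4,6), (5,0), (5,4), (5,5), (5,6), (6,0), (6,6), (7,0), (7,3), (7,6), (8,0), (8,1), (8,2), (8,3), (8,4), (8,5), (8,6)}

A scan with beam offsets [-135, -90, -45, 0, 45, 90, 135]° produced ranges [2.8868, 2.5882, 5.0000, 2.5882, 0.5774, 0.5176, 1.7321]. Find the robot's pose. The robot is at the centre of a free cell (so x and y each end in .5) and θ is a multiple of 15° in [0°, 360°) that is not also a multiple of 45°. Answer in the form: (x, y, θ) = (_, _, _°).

The pose lattice has 31·16 = 496 candidates. Test each by forward raycasting.
  (1.5, 2.5, 255°): beam 1 = 1.0000 ≠ 2.8868 ✗
  (7.5, 1.5, 285°): beam 1 = 5.1962 ≠ 2.8868 ✗
  (5.5, 2.5, 60°): beam 1 = 1.5529 ≠ 2.8868 ✗
  (7.5, 4.5, 330°): beam 1 = 1.5529 ≠ 2.8868 ✗
  (1.5, 2.5, 105°): beam 1 = 3.0000 ≠ 2.8868 ✗
  …
  (2.5, 3.5, 15°): r_1=2.8868, r_2=2.5882, r_3=5.0000, r_4=2.5882, r_5=0.5774, r_6=0.5176, r_7=1.7321 — all match ✓
Only this pose fits every beam.

(x, y, θ) = (2.5, 3.5, 15°)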